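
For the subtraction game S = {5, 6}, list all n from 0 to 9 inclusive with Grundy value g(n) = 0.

0, 1, 2, 3, 4

Compute g(0), g(1), … for moves {5, 6}:
g(0) = mex{} = 0
g(1) = mex{} = 0
g(2) = mex{} = 0
g(3) = mex{} = 0
g(4) = mex{} = 0
g(5) = mex{0} = 1
g(6) = mex{0} = 1
g(7) = mex{0} = 1
g(8) = mex{0} = 1
g(9) = mex{0} = 1
The P-positions (g = 0) in 0..9 are 0, 1, 2, 3, 4.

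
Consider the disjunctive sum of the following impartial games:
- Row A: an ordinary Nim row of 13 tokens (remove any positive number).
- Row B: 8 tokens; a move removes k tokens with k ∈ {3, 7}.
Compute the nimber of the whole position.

Row A is a plain Nim row of size 13, so its Grundy value is 13.
Build the Grundy sequence for row B with g(k) = mex{g(k−s) : s ∈ {3, 7}, s ≤ k}:
k:     0  1  2  3  4  5  6  7  8
g(k):  0  0  0  1  1  1  0  2  2
So g(8) = 2.
The value of a disjunctive sum is the nim-sum of the parts.
Combined value = 13 XOR 2 = 15.

15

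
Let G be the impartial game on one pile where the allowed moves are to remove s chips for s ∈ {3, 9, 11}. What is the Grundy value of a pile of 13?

2

Compute g(0), g(1), … for moves {3, 9, 11}:
g(0) = mex{} = 0
g(1) = mex{} = 0
g(2) = mex{} = 0
g(3) = mex{0} = 1
g(4) = mex{0} = 1
g(5) = mex{0} = 1
g(6) = mex{1} = 0
g(7) = mex{1} = 0
g(8) = mex{1} = 0
g(9) = mex{0} = 1
g(10) = mex{0} = 1
g(11) = mex{0} = 1
g(12) = mex{0,1} = 2
g(13) = mex{0,1} = 2
So g(13) = 2.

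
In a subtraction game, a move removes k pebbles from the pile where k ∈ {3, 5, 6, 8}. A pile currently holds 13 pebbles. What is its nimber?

0

Grundy values for subtraction set {3, 5, 6, 8}:
k:     0  1  2  3  4  5  6  7  8  9 10 11 12 13
g(k):  0  0  0  1  1  1  2  2  2  3  3  0  0  0
So g(13) = 0.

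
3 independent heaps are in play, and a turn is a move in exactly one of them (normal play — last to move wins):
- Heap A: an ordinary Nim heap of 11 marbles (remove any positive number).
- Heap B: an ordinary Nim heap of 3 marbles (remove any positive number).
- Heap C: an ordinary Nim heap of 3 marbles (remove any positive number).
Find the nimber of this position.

Heap A is a plain Nim heap of size 11, so its Grundy value is 11.
Heap B is a plain Nim heap of size 3, so its Grundy value is 3.
Heap C is a plain Nim heap of size 3, so its Grundy value is 3.
By the Sprague-Grundy theorem, the Grundy value of a sum of independent games is the XOR of the component values.
Combined value = 11 ⊕ 3 ⊕ 3 = 11.

11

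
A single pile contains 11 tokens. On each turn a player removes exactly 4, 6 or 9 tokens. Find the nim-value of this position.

Build the Grundy sequence with g(k) = mex{g(k−s) : s ∈ {4, 6, 9}, s ≤ k}:
k:     0  1  2  3  4  5  6  7  8  9 10 11
g(k):  0  0  0  0  1  1  1  1  2  2  2  2
So g(11) = 2.

2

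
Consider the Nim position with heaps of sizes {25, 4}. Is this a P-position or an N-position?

Write each in binary and XOR column by column:
  11001  (25)
  00100  (4)
  -----
  11101  (29)
The nim-sum is 29 ≠ 0, so this is an N-position: the player to move can win.

N-position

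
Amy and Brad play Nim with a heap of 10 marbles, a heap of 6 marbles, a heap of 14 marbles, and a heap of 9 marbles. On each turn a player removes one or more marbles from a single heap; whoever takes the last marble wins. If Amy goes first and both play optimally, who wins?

Amy wins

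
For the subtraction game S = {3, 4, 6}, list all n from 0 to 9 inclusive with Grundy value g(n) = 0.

0, 1, 2, 9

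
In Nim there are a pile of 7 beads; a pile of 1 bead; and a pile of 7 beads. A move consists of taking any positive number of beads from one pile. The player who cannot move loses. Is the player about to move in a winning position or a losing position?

Winning position

Nim-sum: 7 ^ 1 ^ 7 = 1.
The nim-sum is 1 ≠ 0, so this is an N-position: the player to move can win.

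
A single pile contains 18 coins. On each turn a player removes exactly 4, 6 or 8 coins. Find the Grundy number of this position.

1

Build the Grundy sequence with g(k) = mex{g(k−s) : s ∈ {4, 6, 8}, s ≤ k}:
k:     0  1  2  3  4  5  6  7  8  9 10 11 12 13 14 15 16 17 18
g(k):  0  0  0  0  1  1  1  1  2  2  2  2  0  0  0  0  1  1  1
So g(18) = 1.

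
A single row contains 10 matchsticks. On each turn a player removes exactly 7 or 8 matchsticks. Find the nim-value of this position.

Compute g(0), g(1), … for moves {7, 8}:
k:     0  1  2  3  4  5  6  7  8  9 10
g(k):  0  0  0  0  0  0  0  1  1  1  1
So g(10) = 1.

1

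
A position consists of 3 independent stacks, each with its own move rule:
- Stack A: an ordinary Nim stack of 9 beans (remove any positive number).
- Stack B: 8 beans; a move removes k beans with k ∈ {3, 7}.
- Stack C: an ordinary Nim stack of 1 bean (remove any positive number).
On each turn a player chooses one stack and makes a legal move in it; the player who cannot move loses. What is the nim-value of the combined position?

10

Stack A is a plain Nim stack of size 9, so its Grundy value is 9.
Build the Grundy sequence for stack B with g(k) = mex{g(k−s) : s ∈ {3, 7}, s ≤ k}:
g(0) = mex{} = 0
g(1) = mex{} = 0
g(2) = mex{} = 0
g(3) = mex{0} = 1
g(4) = mex{0} = 1
g(5) = mex{0} = 1
g(6) = mex{1} = 0
g(7) = mex{0,1} = 2
g(8) = mex{0,1} = 2
So g(8) = 2.
Stack C is a plain Nim stack of size 1, so its Grundy value is 1.
The value of a disjunctive sum is the nim-sum of the parts.
Combined value = 9 XOR 2 XOR 1 = 10.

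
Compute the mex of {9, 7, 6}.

0 is not in the set, so the mex is 0.

0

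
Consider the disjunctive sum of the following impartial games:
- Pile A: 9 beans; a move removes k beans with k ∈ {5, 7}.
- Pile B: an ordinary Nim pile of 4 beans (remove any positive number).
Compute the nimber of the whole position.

5

For pile A, compute g(0), g(1), … with moves {5, 7}:
k:     0  1  2  3  4  5  6  7  8  9
g(k):  0  0  0  0  0  1  1  1  1  1
So g(9) = 1.
Pile B is a plain Nim pile of size 4, so its Grundy value is 4.
The value of a disjunctive sum is the nim-sum of the parts.
Combined value = 1 XOR 4 = 5.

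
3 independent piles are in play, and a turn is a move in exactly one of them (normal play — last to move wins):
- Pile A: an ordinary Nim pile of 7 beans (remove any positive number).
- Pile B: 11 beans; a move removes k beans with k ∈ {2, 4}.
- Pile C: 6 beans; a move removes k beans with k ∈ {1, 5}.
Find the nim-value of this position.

5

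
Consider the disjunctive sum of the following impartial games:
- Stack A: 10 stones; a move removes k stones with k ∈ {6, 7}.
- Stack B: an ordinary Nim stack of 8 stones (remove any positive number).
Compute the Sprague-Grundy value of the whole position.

9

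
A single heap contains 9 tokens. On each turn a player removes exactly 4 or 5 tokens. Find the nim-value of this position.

0

Grundy values for subtraction set {4, 5}:
k:     0  1  2  3  4  5  6  7  8  9
g(k):  0  0  0  0  1  1  1  1  2  0
So g(9) = 0.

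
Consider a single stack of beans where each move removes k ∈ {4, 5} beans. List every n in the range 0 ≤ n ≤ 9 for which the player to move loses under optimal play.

Build the Grundy sequence with g(k) = mex{g(k−s) : s ∈ {4, 5}, s ≤ k}:
g(0) = mex{} = 0
g(1) = mex{} = 0
g(2) = mex{} = 0
g(3) = mex{} = 0
g(4) = mex{0} = 1
g(5) = mex{0} = 1
g(6) = mex{0} = 1
g(7) = mex{0} = 1
g(8) = mex{0,1} = 2
g(9) = mex{1} = 0
The P-positions (g = 0) in 0..9 are 0, 1, 2, 3, 9.

0, 1, 2, 3, 9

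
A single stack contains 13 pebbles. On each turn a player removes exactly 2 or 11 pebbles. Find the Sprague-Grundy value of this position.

Grundy values for subtraction set {2, 11}:
g(0) = mex{} = 0
g(1) = mex{} = 0
g(2) = mex{0} = 1
g(3) = mex{0} = 1
g(4) = mex{1} = 0
g(5) = mex{1} = 0
g(6) = mex{0} = 1
g(7) = mex{0} = 1
g(8) = mex{1} = 0
g(9) = mex{1} = 0
g(10) = mex{0} = 1
g(11) = mex{0} = 1
g(12) = mex{0,1} = 2
g(13) = mex{1} = 0
So g(13) = 0.

0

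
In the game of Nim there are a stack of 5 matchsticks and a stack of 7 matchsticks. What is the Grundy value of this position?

Compute the nim-sum pairwise:
5 XOR 7 = 2

2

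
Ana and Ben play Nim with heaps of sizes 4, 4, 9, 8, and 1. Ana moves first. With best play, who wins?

Ben wins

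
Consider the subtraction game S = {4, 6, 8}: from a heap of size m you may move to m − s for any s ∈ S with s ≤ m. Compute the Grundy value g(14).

0

Grundy values for subtraction set {4, 6, 8}:
k:     0  1  2  3  4  5  6  7  8  9 10 11 12 13 14
g(k):  0  0  0  0  1  1  1  1  2  2  2  2  0  0  0
So g(14) = 0.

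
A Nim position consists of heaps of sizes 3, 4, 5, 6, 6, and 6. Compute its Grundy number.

4

Compute the nim-sum pairwise:
3 ⊕ 4 = 7
7 ⊕ 5 = 2
2 ⊕ 6 = 4
4 ⊕ 6 = 2
2 ⊕ 6 = 4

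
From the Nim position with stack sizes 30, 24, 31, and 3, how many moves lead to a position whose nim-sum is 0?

3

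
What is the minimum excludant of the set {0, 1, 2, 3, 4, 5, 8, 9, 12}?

6

The values 0, 1, 2, 3, 4, 5 are all present; 6 is the first non-negative integer missing from the set.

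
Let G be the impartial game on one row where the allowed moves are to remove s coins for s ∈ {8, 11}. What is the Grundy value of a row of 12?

1

Compute g(0), g(1), … for moves {8, 11}:
g(0) = mex{} = 0
g(1) = mex{} = 0
g(2) = mex{} = 0
g(3) = mex{} = 0
g(4) = mex{} = 0
g(5) = mex{} = 0
g(6) = mex{} = 0
g(7) = mex{} = 0
g(8) = mex{0} = 1
g(9) = mex{0} = 1
g(10) = mex{0} = 1
g(11) = mex{0} = 1
g(12) = mex{0} = 1
So g(12) = 1.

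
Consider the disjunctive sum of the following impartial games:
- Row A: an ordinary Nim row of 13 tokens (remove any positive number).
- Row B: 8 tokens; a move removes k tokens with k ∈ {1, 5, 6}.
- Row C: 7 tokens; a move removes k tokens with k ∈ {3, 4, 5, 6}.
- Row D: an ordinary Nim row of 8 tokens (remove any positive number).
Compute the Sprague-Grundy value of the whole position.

Row A is a plain Nim row of size 13, so its Grundy value is 13.
Grundy values for row B (subtraction set {1, 5, 6}):
k:     0  1  2  3  4  5  6  7  8
g(k):  0  1  0  1  0  1  2  3  2
So g(8) = 2.
For row C, compute g(0), g(1), … with moves {3, 4, 5, 6}:
k:     0  1  2  3  4  5  6  7
g(k):  0  0  0  1  1  1  2  2
So g(7) = 2.
Row D is a plain Nim row of size 8, so its Grundy value is 8.
The value of a disjunctive sum is the nim-sum of the parts.
Combined value = 13 ⊕ 2 ⊕ 2 ⊕ 8 = 5.

5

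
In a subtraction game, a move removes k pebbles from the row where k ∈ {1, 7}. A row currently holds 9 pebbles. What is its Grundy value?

Grundy values for subtraction set {1, 7}:
k:     0  1  2  3  4  5  6  7  8  9
g(k):  0  1  0  1  0  1  0  1  0  1
So g(9) = 1.

1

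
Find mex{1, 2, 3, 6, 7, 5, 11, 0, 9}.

4

The values 0, 1, 2, 3 are all present; 4 is the first non-negative integer missing from the set.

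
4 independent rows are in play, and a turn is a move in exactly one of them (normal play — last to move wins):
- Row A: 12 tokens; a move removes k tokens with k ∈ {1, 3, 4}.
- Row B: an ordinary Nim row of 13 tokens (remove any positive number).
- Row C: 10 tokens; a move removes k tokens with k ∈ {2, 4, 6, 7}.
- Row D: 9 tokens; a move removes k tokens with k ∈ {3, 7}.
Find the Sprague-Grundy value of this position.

15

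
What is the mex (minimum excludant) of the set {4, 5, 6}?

0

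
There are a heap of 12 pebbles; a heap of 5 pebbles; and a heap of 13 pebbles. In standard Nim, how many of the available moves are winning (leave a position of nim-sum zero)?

In binary:
  1100  (12)
  0101  (5)
  1101  (13)
  ----
  0100  (4)
The overall nim-sum is X = 4. A heap of size p has a winning move iff p XOR X < p (reduce it to p XOR X).
  12: 12 XOR 4 = 8 < 12 — winning move (to 8).
  5: 5 XOR 4 = 1 < 5 — winning move (to 1).
  13: 13 XOR 4 = 9 < 13 — winning move (to 9).
That gives 3 winning moves.

3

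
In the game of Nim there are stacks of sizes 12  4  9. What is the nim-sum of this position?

1

Bitwise XOR of the heap sizes:
  1100  (12)
  0100  (4)
  1001  (9)
  ----
  0001  (1)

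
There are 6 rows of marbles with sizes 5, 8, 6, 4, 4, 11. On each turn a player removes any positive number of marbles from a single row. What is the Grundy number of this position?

0

Compute the nim-sum pairwise:
5 ^ 8 = 13
13 ^ 6 = 11
11 ^ 4 = 15
15 ^ 4 = 11
11 ^ 11 = 0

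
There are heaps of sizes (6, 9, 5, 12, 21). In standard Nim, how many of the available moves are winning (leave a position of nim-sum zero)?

Nim-sum: 6 ⊕ 9 ⊕ 5 ⊕ 12 ⊕ 21 = 19.
The overall nim-sum is X = 19. A heap of size p has a winning move iff p XOR X < p (reduce it to p XOR X).
  6: 6 XOR 19 = 21 ≥ 6 — no move.
  9: 9 XOR 19 = 26 ≥ 9 — no move.
  5: 5 XOR 19 = 22 ≥ 5 — no move.
  12: 12 XOR 19 = 31 ≥ 12 — no move.
  21: 21 XOR 19 = 6 < 21 — winning move (to 6).
That gives 1 winning move.

1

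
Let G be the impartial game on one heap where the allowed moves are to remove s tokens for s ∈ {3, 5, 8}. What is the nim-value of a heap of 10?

3

Grundy values for subtraction set {3, 5, 8}:
k:     0  1  2  3  4  5  6  7  8  9 10
g(k):  0  0  0  1  1  1  2  2  2  3  3
So g(10) = 3.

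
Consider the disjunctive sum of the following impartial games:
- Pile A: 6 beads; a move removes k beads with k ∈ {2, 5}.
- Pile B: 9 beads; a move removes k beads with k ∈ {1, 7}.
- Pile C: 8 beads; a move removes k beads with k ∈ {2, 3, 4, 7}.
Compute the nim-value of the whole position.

Grundy values for pile A (subtraction set {2, 5}):
g(0) = mex{} = 0
g(1) = mex{} = 0
g(2) = mex{0} = 1
g(3) = mex{0} = 1
g(4) = mex{1} = 0
g(5) = mex{0,1} = 2
g(6) = mex{0} = 1
So g(6) = 1.
Build the Grundy sequence for pile B with g(k) = mex{g(k−s) : s ∈ {1, 7}, s ≤ k}:
k:     0  1  2  3  4  5  6  7  8  9
g(k):  0  1  0  1  0  1  0  1  0  1
So g(9) = 1.
Build the Grundy sequence for pile C with g(k) = mex{g(k−s) : s ∈ {2, 3, 4, 7}, s ≤ k}:
k:     0  1  2  3  4  5  6  7  8
g(k):  0  0  1  1  2  2  0  3  1
So g(8) = 1.
The value of a disjunctive sum is the nim-sum of the parts.
Combined value = 1 XOR 1 XOR 1 = 1.

1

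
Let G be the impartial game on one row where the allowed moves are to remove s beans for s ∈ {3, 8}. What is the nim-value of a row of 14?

Grundy values for subtraction set {3, 8}:
g(0) = mex{} = 0
g(1) = mex{} = 0
g(2) = mex{} = 0
g(3) = mex{0} = 1
g(4) = mex{0} = 1
g(5) = mex{0} = 1
g(6) = mex{1} = 0
g(7) = mex{1} = 0
g(8) = mex{0,1} = 2
g(9) = mex{0} = 1
g(10) = mex{0} = 1
g(11) = mex{1,2} = 0
g(12) = mex{1} = 0
g(13) = mex{1} = 0
g(14) = mex{0} = 1
So g(14) = 1.

1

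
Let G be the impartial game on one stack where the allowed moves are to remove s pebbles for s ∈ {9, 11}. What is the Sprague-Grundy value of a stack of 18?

2

Build the Grundy sequence with g(k) = mex{g(k−s) : s ∈ {9, 11}, s ≤ k}:
k:     0  1  2  3  4  5  6  7  8  9 10 11 12 13 14 15 16 17 18
g(k):  0  0  0  0  0  0  0  0  0  1  1  1  1  1  1  1  1  1  2
So g(18) = 2.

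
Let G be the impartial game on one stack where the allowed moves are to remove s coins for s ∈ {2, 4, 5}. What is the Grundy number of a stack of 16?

1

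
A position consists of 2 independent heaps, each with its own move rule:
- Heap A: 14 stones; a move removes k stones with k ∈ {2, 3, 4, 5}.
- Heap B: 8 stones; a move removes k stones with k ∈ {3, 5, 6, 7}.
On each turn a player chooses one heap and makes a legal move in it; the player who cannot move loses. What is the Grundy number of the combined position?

Grundy values for heap A (subtraction set {2, 3, 4, 5}):
g(0) = mex{} = 0
g(1) = mex{} = 0
g(2) = mex{0} = 1
g(3) = mex{0} = 1
g(4) = mex{0,1} = 2
g(5) = mex{0,1} = 2
g(6) = mex{0,1,2} = 3
g(7) = mex{1,2} = 0
g(8) = mex{1,2,3} = 0
g(9) = mex{0,2,3} = 1
g(10) = mex{0,2,3} = 1
g(11) = mex{0,1,3} = 2
g(12) = mex{0,1} = 2
g(13) = mex{0,1,2} = 3
g(14) = mex{1,2} = 0
So g(14) = 0.
Build the Grundy sequence for heap B with g(k) = mex{g(k−s) : s ∈ {3, 5, 6, 7}, s ≤ k}:
k:     0  1  2  3  4  5  6  7  8
g(k):  0  0  0  1  1  1  2  2  2
So g(8) = 2.
By the Sprague-Grundy theorem, the Grundy value of a sum of independent games is the XOR of the component values.
Combined value = 0 XOR 2 = 2.

2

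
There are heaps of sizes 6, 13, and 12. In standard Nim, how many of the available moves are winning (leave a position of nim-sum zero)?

3

Compute the nim-sum pairwise:
6 ^ 13 = 11
11 ^ 12 = 7
The overall nim-sum is X = 7. A heap of size p has a winning move iff p XOR X < p (reduce it to p XOR X).
  6: 6 XOR 7 = 1 < 6 — winning move (to 1).
  13: 13 XOR 7 = 10 < 13 — winning move (to 10).
  12: 12 XOR 7 = 11 < 12 — winning move (to 11).
That gives 3 winning moves.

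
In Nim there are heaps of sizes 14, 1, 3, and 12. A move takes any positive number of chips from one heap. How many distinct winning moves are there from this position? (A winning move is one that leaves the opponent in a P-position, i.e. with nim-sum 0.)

Nim-sum: 14 ^ 1 ^ 3 ^ 12 = 0.
The nim-sum is already 0, so every move leaves a nonzero nim-sum — there are no winning moves.

0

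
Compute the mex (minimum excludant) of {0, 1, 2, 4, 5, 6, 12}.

3

The values 0, 1, 2 are all present; 3 is the first non-negative integer missing from the set.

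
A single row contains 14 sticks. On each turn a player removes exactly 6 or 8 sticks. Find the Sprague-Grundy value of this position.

0

Compute g(0), g(1), … for moves {6, 8}:
g(0) = mex{} = 0
g(1) = mex{} = 0
g(2) = mex{} = 0
g(3) = mex{} = 0
g(4) = mex{} = 0
g(5) = mex{} = 0
g(6) = mex{0} = 1
g(7) = mex{0} = 1
g(8) = mex{0} = 1
g(9) = mex{0} = 1
g(10) = mex{0} = 1
g(11) = mex{0} = 1
g(12) = mex{0,1} = 2
g(13) = mex{0,1} = 2
g(14) = mex{1} = 0
So g(14) = 0.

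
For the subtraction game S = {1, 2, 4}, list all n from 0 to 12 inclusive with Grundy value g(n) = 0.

0, 3, 6, 9, 12

Compute g(0), g(1), … for moves {1, 2, 4}:
k:     0  1  2  3  4  5  6  7  8  9 10 11 12
g(k):  0  1  2  0  1  2  0  1  2  0  1  2  0
The P-positions (g = 0) in 0..12 are 0, 3, 6, 9, 12.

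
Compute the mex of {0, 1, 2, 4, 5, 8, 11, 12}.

The values 0, 1, 2 are all present; 3 is the first non-negative integer missing from the set.

3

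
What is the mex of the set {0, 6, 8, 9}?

1

0 is in the set but 1 is not, so the mex is 1.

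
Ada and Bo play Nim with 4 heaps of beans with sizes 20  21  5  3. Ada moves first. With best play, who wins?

Ada wins

Nim-sum: 20 ⊕ 21 ⊕ 5 ⊕ 3 = 7.
The nim-sum is 7 ≠ 0, so this is an N-position: the player to move can win; Ada has a winning move.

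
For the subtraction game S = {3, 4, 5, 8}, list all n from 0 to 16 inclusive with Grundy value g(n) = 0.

Grundy values for subtraction set {3, 4, 5, 8}:
k:     0  1  2  3  4  5  6  7  8  9 10 11 12 13 14 15 16
g(k):  0  0  0  1  1  1  2  2  2  3  3  0  0  0  1  1  1
The P-positions (g = 0) in 0..16 are 0, 1, 2, 11, 12, 13.

0, 1, 2, 11, 12, 13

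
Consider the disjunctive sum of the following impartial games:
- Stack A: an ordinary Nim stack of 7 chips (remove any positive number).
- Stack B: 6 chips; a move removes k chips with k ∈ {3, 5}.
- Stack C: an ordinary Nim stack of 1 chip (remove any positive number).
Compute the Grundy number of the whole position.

4

Stack A is a plain Nim stack of size 7, so its Grundy value is 7.
Grundy values for stack B (subtraction set {3, 5}):
g(0) = mex{} = 0
g(1) = mex{} = 0
g(2) = mex{} = 0
g(3) = mex{0} = 1
g(4) = mex{0} = 1
g(5) = mex{0} = 1
g(6) = mex{0,1} = 2
So g(6) = 2.
Stack C is a plain Nim stack of size 1, so its Grundy value is 1.
The value of a disjunctive sum is the nim-sum of the parts.
Combined value = 7 XOR 2 XOR 1 = 4.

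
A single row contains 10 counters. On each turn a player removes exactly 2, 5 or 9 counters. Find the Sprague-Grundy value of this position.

Grundy values for subtraction set {2, 5, 9}:
k:     0  1  2  3  4  5  6  7  8  9 10
g(k):  0  0  1  1  0  2  1  0  0  1  1
So g(10) = 1.

1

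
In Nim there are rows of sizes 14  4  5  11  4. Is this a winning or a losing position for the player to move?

Losing position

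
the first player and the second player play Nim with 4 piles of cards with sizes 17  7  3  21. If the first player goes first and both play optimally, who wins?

the second player wins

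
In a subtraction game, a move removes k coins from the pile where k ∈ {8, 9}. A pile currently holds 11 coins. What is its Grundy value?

1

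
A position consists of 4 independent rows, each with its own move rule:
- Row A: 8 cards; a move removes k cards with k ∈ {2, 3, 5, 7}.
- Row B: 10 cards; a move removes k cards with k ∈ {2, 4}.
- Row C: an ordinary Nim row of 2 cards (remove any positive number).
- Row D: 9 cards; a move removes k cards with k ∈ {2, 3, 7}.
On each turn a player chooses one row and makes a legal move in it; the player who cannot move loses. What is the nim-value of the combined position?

6

Build the Grundy sequence for row A with g(k) = mex{g(k−s) : s ∈ {2, 3, 5, 7}, s ≤ k}:
g(0) = mex{} = 0
g(1) = mex{} = 0
g(2) = mex{0} = 1
g(3) = mex{0} = 1
g(4) = mex{0,1} = 2
g(5) = mex{0,1} = 2
g(6) = mex{0,1,2} = 3
g(7) = mex{0,1,2} = 3
g(8) = mex{0,1,2,3} = 4
So g(8) = 4.
Grundy values for row B (subtraction set {2, 4}):
k:     0  1  2  3  4  5  6  7  8  9 10
g(k):  0  0  1  1  2  2  0  0  1  1  2
So g(10) = 2.
Row C is a plain Nim row of size 2, so its Grundy value is 2.
Grundy values for row D (subtraction set {2, 3, 7}):
k:     0  1  2  3  4  5  6  7  8  9
g(k):  0  0  1  1  2  0  0  1  1  2
So g(9) = 2.
By the Sprague-Grundy theorem, the Grundy value of a sum of independent games is the XOR of the component values.
Combined value = 4 XOR 2 XOR 2 XOR 2 = 6.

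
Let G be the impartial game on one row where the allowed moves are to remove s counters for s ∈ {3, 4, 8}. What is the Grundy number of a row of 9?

Compute g(0), g(1), … for moves {3, 4, 8}:
g(0) = mex{} = 0
g(1) = mex{} = 0
g(2) = mex{} = 0
g(3) = mex{0} = 1
g(4) = mex{0} = 1
g(5) = mex{0} = 1
g(6) = mex{0,1} = 2
g(7) = mex{1} = 0
g(8) = mex{0,1} = 2
g(9) = mex{0,1,2} = 3
So g(9) = 3.

3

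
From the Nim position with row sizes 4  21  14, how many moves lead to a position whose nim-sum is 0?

Compute the nim-sum pairwise:
4 ⊕ 21 = 17
17 ⊕ 14 = 31
The overall nim-sum is X = 31. A row of size p has a winning move iff p XOR X < p (reduce it to p XOR X).
  4: 4 XOR 31 = 27 ≥ 4 — no move.
  21: 21 XOR 31 = 10 < 21 — winning move (to 10).
  14: 14 XOR 31 = 17 ≥ 14 — no move.
That gives 1 winning move.

1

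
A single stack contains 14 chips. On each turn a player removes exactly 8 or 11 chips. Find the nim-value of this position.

Grundy values for subtraction set {8, 11}:
g(0) = mex{} = 0
g(1) = mex{} = 0
g(2) = mex{} = 0
g(3) = mex{} = 0
g(4) = mex{} = 0
g(5) = mex{} = 0
g(6) = mex{} = 0
g(7) = mex{} = 0
g(8) = mex{0} = 1
g(9) = mex{0} = 1
g(10) = mex{0} = 1
g(11) = mex{0} = 1
g(12) = mex{0} = 1
g(13) = mex{0} = 1
g(14) = mex{0} = 1
So g(14) = 1.

1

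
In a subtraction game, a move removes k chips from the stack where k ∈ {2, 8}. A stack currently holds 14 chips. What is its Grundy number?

0

Grundy values for subtraction set {2, 8}:
g(0) = mex{} = 0
g(1) = mex{} = 0
g(2) = mex{0} = 1
g(3) = mex{0} = 1
g(4) = mex{1} = 0
g(5) = mex{1} = 0
g(6) = mex{0} = 1
g(7) = mex{0} = 1
g(8) = mex{0,1} = 2
g(9) = mex{0,1} = 2
g(10) = mex{1,2} = 0
g(11) = mex{1,2} = 0
g(12) = mex{0} = 1
g(13) = mex{0} = 1
g(14) = mex{1} = 0
So g(14) = 0.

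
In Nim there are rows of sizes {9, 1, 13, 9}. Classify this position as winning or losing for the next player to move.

Winning position

Compute the nim-sum pairwise:
9 ^ 1 = 8
8 ^ 13 = 5
5 ^ 9 = 12
The nim-sum is 12 ≠ 0, so this is an N-position: the player to move can win.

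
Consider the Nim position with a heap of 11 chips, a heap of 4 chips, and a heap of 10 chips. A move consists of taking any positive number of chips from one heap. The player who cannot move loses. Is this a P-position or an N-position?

In binary:
  1011  (11)
  0100  (4)
  1010  (10)
  ----
  0101  (5)
The nim-sum is 5 ≠ 0, so this is an N-position: the player to move can win.

N-position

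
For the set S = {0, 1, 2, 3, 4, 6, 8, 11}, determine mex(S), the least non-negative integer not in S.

The values 0, 1, 2, 3, 4 are all present; 5 is the first non-negative integer missing from the set.

5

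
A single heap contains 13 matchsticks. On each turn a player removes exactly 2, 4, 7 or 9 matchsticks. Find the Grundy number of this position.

1

Grundy values for subtraction set {2, 4, 7, 9}:
k:     0  1  2  3  4  5  6  7  8  9 10 11 12 13
g(k):  0  0  1  1  2  2  0  3  1  4  2  0  0  1
So g(13) = 1.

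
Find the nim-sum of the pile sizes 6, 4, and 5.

7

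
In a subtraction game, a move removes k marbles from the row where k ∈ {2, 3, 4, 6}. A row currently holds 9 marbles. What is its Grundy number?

Build the Grundy sequence with g(k) = mex{g(k−s) : s ∈ {2, 3, 4, 6}, s ≤ k}:
k:     0  1  2  3  4  5  6  7  8  9
g(k):  0  0  1  1  2  2  3  3  0  0
So g(9) = 0.

0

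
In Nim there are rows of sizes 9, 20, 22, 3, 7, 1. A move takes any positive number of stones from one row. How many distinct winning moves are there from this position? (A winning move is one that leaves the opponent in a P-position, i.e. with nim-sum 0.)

Compute the nim-sum pairwise:
9 XOR 20 = 29
29 XOR 22 = 11
11 XOR 3 = 8
8 XOR 7 = 15
15 XOR 1 = 14
The overall nim-sum is X = 14. A row of size p has a winning move iff p XOR X < p (reduce it to p XOR X).
  9: 9 XOR 14 = 7 < 9 — winning move (to 7).
  20: 20 XOR 14 = 26 ≥ 20 — no move.
  22: 22 XOR 14 = 24 ≥ 22 — no move.
  3: 3 XOR 14 = 13 ≥ 3 — no move.
  7: 7 XOR 14 = 9 ≥ 7 — no move.
  1: 1 XOR 14 = 15 ≥ 1 — no move.
That gives 1 winning move.

1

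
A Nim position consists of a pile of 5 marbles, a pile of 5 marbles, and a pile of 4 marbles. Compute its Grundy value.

Nim-sum: 5 ^ 5 ^ 4 = 4.

4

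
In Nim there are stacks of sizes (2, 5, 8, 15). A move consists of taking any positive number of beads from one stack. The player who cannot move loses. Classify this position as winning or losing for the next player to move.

Nim-sum: 2 ⊕ 5 ⊕ 8 ⊕ 15 = 0.
The nim-sum is 0, so this is a P-position: the player to move is in a losing position under optimal play.

Losing position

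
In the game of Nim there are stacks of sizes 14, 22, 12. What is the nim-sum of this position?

Nim-sum: 14 ⊕ 22 ⊕ 12 = 20.

20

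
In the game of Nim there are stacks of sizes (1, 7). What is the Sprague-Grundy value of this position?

6

Compute the nim-sum pairwise:
1 ⊕ 7 = 6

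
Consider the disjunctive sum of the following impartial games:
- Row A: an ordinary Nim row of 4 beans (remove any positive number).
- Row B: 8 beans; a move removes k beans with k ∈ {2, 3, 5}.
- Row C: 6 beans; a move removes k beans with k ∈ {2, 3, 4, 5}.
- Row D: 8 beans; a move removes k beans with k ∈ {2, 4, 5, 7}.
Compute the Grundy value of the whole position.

3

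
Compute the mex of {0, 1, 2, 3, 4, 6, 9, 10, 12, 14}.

5

The values 0, 1, 2, 3, 4 are all present; 5 is the first non-negative integer missing from the set.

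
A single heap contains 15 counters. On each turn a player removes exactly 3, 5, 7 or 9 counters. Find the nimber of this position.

Grundy values for subtraction set {3, 5, 7, 9}:
k:     0  1  2  3  4  5  6  7  8  9 10 11 12 13 14 15
g(k):  0  0  0  1  1  1  2  2  2  3  3  3  0  0  0  1
So g(15) = 1.

1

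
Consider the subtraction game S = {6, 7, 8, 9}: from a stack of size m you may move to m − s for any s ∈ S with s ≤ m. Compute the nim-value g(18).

Build the Grundy sequence with g(k) = mex{g(k−s) : s ∈ {6, 7, 8, 9}, s ≤ k}:
k:     0  1  2  3  4  5  6  7  8  9 10 11 12 13 14 15 16 17 18
g(k):  0  0  0  0  0  0  1  1  1  1  1  1  2  2  2  0  0  0  0
So g(18) = 0.

0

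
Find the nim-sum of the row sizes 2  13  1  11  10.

Nim-sum: 2 XOR 13 XOR 1 XOR 11 XOR 10 = 15.

15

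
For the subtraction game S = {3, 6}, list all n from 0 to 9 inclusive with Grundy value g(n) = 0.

Build the Grundy sequence with g(k) = mex{g(k−s) : s ∈ {3, 6}, s ≤ k}:
k:     0  1  2  3  4  5  6  7  8  9
g(k):  0  0  0  1  1  1  2  2  2  0
The P-positions (g = 0) in 0..9 are 0, 1, 2, 9.

0, 1, 2, 9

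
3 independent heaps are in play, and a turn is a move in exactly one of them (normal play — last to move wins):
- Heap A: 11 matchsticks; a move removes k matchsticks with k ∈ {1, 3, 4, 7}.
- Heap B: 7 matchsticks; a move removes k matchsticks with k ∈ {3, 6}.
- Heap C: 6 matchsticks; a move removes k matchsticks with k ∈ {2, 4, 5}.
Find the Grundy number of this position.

0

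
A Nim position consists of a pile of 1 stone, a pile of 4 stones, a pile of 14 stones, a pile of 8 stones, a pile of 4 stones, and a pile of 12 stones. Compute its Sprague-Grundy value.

11

Nim-sum: 1 XOR 4 XOR 14 XOR 8 XOR 4 XOR 12 = 11.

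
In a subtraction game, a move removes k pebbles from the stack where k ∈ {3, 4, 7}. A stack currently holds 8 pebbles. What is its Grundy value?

Grundy values for subtraction set {3, 4, 7}:
k:     0  1  2  3  4  5  6  7  8
g(k):  0  0  0  1  1  1  2  2  2
So g(8) = 2.

2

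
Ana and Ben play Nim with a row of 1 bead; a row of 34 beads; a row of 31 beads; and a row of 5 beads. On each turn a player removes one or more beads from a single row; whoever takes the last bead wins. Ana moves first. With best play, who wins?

Nim-sum: 1 XOR 34 XOR 31 XOR 5 = 57.
The nim-sum is 57 ≠ 0, so this is an N-position: the player to move can win; Ana has a winning move.

Ana wins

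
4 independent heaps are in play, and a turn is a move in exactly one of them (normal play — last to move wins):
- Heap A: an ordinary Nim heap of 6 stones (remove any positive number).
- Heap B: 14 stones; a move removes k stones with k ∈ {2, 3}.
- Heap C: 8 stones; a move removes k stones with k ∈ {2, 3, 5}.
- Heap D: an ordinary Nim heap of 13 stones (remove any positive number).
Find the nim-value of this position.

Heap A is a plain Nim heap of size 6, so its Grundy value is 6.
Build the Grundy sequence for heap B with g(k) = mex{g(k−s) : s ∈ {2, 3}, s ≤ k}:
k:     0  1  2  3  4  5  6  7  8  9 10 11 12 13 14
g(k):  0  0  1  1  2  0  0  1  1  2  0  0  1  1  2
So g(14) = 2.
For heap C, compute g(0), g(1), … with moves {2, 3, 5}:
k:     0  1  2  3  4  5  6  7  8
g(k):  0  0  1  1  2  2  3  0  0
So g(8) = 0.
Heap D is a plain Nim heap of size 13, so its Grundy value is 13.
The value of a disjunctive sum is the nim-sum of the parts.
Combined value = 6 XOR 2 XOR 0 XOR 13 = 9.

9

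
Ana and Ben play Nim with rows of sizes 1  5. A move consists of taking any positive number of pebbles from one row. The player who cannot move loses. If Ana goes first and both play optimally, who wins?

Ana wins

Compute the nim-sum pairwise:
1 XOR 5 = 4
The nim-sum is 4 ≠ 0, so this is an N-position: the player to move can win; Ana has a winning move.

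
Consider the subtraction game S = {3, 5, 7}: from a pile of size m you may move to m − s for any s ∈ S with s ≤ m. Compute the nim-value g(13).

1

Build the Grundy sequence with g(k) = mex{g(k−s) : s ∈ {3, 5, 7}, s ≤ k}:
k:     0  1  2  3  4  5  6  7  8  9 10 11 12 13
g(k):  0  0  0  1  1  1  2  2  2  3  0  0  0  1
So g(13) = 1.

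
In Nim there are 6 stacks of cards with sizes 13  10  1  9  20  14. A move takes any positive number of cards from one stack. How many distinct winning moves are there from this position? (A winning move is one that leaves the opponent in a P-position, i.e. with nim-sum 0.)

1

Compute the nim-sum pairwise:
13 ^ 10 = 7
7 ^ 1 = 6
6 ^ 9 = 15
15 ^ 20 = 27
27 ^ 14 = 21
The overall nim-sum is X = 21. A stack of size p has a winning move iff p XOR X < p (reduce it to p XOR X).
  13: 13 XOR 21 = 24 ≥ 13 — no move.
  10: 10 XOR 21 = 31 ≥ 10 — no move.
  1: 1 XOR 21 = 20 ≥ 1 — no move.
  9: 9 XOR 21 = 28 ≥ 9 — no move.
  20: 20 XOR 21 = 1 < 20 — winning move (to 1).
  14: 14 XOR 21 = 27 ≥ 14 — no move.
That gives 1 winning move.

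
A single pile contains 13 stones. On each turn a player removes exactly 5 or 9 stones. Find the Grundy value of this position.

Grundy values for subtraction set {5, 9}:
g(0) = mex{} = 0
g(1) = mex{} = 0
g(2) = mex{} = 0
g(3) = mex{} = 0
g(4) = mex{} = 0
g(5) = mex{0} = 1
g(6) = mex{0} = 1
g(7) = mex{0} = 1
g(8) = mex{0} = 1
g(9) = mex{0} = 1
g(10) = mex{0,1} = 2
g(11) = mex{0,1} = 2
g(12) = mex{0,1} = 2
g(13) = mex{0,1} = 2
So g(13) = 2.

2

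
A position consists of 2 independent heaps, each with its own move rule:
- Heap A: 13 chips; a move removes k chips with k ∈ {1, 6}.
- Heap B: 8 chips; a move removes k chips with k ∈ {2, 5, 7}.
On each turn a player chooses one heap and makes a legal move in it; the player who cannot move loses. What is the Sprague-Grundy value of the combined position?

Build the Grundy sequence for heap A with g(k) = mex{g(k−s) : s ∈ {1, 6}, s ≤ k}:
k:     0  1  2  3  4  5  6  7  8  9 10 11 12 13
g(k):  0  1  0  1  0  1  2  0  1  0  1  0  1  2
So g(13) = 2.
For heap B, compute g(0), g(1), … with moves {2, 5, 7}:
g(0) = mex{} = 0
g(1) = mex{} = 0
g(2) = mex{0} = 1
g(3) = mex{0} = 1
g(4) = mex{1} = 0
g(5) = mex{0,1} = 2
g(6) = mex{0} = 1
g(7) = mex{0,1,2} = 3
g(8) = mex{0,1} = 2
So g(8) = 2.
By the Sprague-Grundy theorem, the Grundy value of a sum of independent games is the XOR of the component values.
Combined value = 2 ⊕ 2 = 0.

0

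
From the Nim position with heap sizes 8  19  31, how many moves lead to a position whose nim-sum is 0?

Bitwise XOR of the heap sizes:
  01000  (8)
  10011  (19)
  11111  (31)
  -----
  00100  (4)
The overall nim-sum is X = 4. A heap of size p has a winning move iff p XOR X < p (reduce it to p XOR X).
  8: 8 XOR 4 = 12 ≥ 8 — no move.
  19: 19 XOR 4 = 23 ≥ 19 — no move.
  31: 31 XOR 4 = 27 < 31 — winning move (to 27).
That gives 1 winning move.

1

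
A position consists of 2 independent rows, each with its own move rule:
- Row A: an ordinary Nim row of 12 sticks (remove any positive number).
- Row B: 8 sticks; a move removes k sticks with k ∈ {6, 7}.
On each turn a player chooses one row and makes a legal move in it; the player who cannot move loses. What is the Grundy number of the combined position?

13

Row A is a plain Nim row of size 12, so its Grundy value is 12.
For row B, compute g(0), g(1), … with moves {6, 7}:
g(0) = mex{} = 0
g(1) = mex{} = 0
g(2) = mex{} = 0
g(3) = mex{} = 0
g(4) = mex{} = 0
g(5) = mex{} = 0
g(6) = mex{0} = 1
g(7) = mex{0} = 1
g(8) = mex{0} = 1
So g(8) = 1.
By the Sprague-Grundy theorem, the Grundy value of a sum of independent games is the XOR of the component values.
Combined value = 12 ⊕ 1 = 13.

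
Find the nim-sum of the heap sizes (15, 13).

2

Nim-sum: 15 XOR 13 = 2.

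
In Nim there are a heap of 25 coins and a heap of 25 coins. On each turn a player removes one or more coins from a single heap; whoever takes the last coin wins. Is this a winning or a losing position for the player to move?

Losing position

Nim-sum: 25 ^ 25 = 0.
The nim-sum is 0, so this is a P-position: the player to move is in a losing position under optimal play.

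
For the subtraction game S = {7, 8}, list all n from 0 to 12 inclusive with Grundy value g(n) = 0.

Build the Grundy sequence with g(k) = mex{g(k−s) : s ∈ {7, 8}, s ≤ k}:
k:     0  1  2  3  4  5  6  7  8  9 10 11 12
g(k):  0  0  0  0  0  0  0  1  1  1  1  1  1
The P-positions (g = 0) in 0..12 are 0, 1, 2, 3, 4, 5, 6.

0, 1, 2, 3, 4, 5, 6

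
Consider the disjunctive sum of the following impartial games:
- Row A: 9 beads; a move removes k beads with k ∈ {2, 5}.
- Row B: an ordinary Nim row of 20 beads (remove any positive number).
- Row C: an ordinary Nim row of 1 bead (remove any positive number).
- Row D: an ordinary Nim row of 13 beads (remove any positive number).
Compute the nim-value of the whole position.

25

Build the Grundy sequence for row A with g(k) = mex{g(k−s) : s ∈ {2, 5}, s ≤ k}:
g(0) = mex{} = 0
g(1) = mex{} = 0
g(2) = mex{0} = 1
g(3) = mex{0} = 1
g(4) = mex{1} = 0
g(5) = mex{0,1} = 2
g(6) = mex{0} = 1
g(7) = mex{1,2} = 0
g(8) = mex{1} = 0
g(9) = mex{0} = 1
So g(9) = 1.
Row B is a plain Nim row of size 20, so its Grundy value is 20.
Row C is a plain Nim row of size 1, so its Grundy value is 1.
Row D is a plain Nim row of size 13, so its Grundy value is 13.
By the Sprague-Grundy theorem, the Grundy value of a sum of independent games is the XOR of the component values.
Combined value = 1 XOR 20 XOR 1 XOR 13 = 25.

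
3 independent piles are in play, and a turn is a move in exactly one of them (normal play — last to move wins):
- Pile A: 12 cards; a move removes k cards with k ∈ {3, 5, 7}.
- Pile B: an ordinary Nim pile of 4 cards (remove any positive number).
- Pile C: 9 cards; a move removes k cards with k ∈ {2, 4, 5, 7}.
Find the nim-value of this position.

Grundy values for pile A (subtraction set {3, 5, 7}):
g(0) = mex{} = 0
g(1) = mex{} = 0
g(2) = mex{} = 0
g(3) = mex{0} = 1
g(4) = mex{0} = 1
g(5) = mex{0} = 1
g(6) = mex{0,1} = 2
g(7) = mex{0,1} = 2
g(8) = mex{0,1} = 2
g(9) = mex{0,1,2} = 3
g(10) = mex{1,2} = 0
g(11) = mex{1,2} = 0
g(12) = mex{1,2,3} = 0
So g(12) = 0.
Pile B is a plain Nim pile of size 4, so its Grundy value is 4.
For pile C, compute g(0), g(1), … with moves {2, 4, 5, 7}:
k:     0  1  2  3  4  5  6  7  8  9
g(k):  0  0  1  1  2  2  3  3  4  0
So g(9) = 0.
The value of a disjunctive sum is the nim-sum of the parts.
Combined value = 0 ⊕ 4 ⊕ 0 = 4.

4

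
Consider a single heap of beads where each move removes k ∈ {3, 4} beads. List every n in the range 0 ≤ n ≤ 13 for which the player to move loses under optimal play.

0, 1, 2, 7, 8, 9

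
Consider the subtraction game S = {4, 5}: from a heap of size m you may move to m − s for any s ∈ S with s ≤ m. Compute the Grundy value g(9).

Compute g(0), g(1), … for moves {4, 5}:
k:     0  1  2  3  4  5  6  7  8  9
g(k):  0  0  0  0  1  1  1  1  2  0
So g(9) = 0.

0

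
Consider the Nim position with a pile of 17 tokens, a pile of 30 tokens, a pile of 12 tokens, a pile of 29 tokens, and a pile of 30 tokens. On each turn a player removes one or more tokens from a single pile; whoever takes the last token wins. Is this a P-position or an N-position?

P-position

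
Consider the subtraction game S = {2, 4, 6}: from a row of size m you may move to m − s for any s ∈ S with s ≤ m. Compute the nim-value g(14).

Grundy values for subtraction set {2, 4, 6}:
k:     0  1  2  3  4  5  6  7  8  9 10 11 12 13 14
g(k):  0  0  1  1  2  2  3  3  0  0  1  1  2  2  3
So g(14) = 3.

3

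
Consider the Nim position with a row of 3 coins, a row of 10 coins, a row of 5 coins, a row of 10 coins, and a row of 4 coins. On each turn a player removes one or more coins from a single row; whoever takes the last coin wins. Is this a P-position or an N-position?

N-position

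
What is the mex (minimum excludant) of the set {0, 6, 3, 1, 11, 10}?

2

The values 0, 1 are all present; 2 is the first non-negative integer missing from the set.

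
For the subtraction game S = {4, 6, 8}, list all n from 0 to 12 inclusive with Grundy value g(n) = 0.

0, 1, 2, 3, 12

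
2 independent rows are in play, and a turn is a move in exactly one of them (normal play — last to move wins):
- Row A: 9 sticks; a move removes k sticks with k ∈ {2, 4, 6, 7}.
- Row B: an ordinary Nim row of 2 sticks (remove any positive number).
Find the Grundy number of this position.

For row A, compute g(0), g(1), … with moves {2, 4, 6, 7}:
g(0) = mex{} = 0
g(1) = mex{} = 0
g(2) = mex{0} = 1
g(3) = mex{0} = 1
g(4) = mex{0,1} = 2
g(5) = mex{0,1} = 2
g(6) = mex{0,1,2} = 3
g(7) = mex{0,1,2} = 3
g(8) = mex{0,1,2,3} = 4
g(9) = mex{1,2,3} = 0
So g(9) = 0.
Row B is a plain Nim row of size 2, so its Grundy value is 2.
The value of a disjunctive sum is the nim-sum of the parts.
Combined value = 0 ⊕ 2 = 2.

2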